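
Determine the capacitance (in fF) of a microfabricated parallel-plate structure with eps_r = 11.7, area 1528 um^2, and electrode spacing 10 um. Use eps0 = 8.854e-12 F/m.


Step 1: Convert area to m^2: A = 1528e-12 m^2
Step 2: Convert gap to m: d = 10e-6 m
Step 3: C = eps0 * eps_r * A / d
C = 8.854e-12 * 11.7 * 1528e-12 / 10e-6
Step 4: Convert to fF (multiply by 1e15).
C = 15.83 fF


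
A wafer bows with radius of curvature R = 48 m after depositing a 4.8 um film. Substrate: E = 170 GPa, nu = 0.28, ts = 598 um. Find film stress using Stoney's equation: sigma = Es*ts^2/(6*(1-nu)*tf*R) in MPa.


Step 1: Compute numerator: Es * ts^2 = 170 * 598^2 = 60792680 (GPa*um^2)
Step 2: Compute denominator (R in um): 6*(1-nu)*tf*R = 6*0.72*4.8*48e6 = 995328000.0 (um^2)
Step 3: sigma (GPa) = 60792680 / 995328000.0 = 6.1078e-02 GPa
Step 4: Convert to MPa (x1000): sigma = 61.1 MPa


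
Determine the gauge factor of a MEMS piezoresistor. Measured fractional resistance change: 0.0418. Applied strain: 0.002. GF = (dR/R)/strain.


Step 1: Identify values.
dR/R = 0.0418, strain = 0.002
Step 2: GF = (dR/R) / strain = 0.0418 / 0.002
GF = 20.9


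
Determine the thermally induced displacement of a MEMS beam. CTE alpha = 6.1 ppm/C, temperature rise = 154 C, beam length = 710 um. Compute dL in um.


Step 1: Convert CTE: alpha = 6.1 ppm/C = 6.1e-6 /C
Step 2: dL = 6.1e-6 * 154 * 710
dL = 0.667 um


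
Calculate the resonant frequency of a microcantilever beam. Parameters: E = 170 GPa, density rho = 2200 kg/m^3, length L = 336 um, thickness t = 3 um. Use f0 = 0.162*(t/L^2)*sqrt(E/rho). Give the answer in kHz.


Step 1: Convert units to SI.
t_SI = 3e-6 m, L_SI = 336e-6 m
Step 2: Calculate sqrt(E/rho).
sqrt(170e9 / 2200) = 8790.49 m/s
Step 3: Compute f0.
f0 = 0.162 * 3e-6 / (336e-6)^2 * 8790.49 = 37841.7 Hz = 37.84 kHz


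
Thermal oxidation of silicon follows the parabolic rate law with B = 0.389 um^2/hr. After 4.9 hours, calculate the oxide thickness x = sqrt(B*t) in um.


Step 1: Compute B*t = 0.389 * 4.9 = 1.9061
Step 2: x = sqrt(1.9061)
x = 1.381 um


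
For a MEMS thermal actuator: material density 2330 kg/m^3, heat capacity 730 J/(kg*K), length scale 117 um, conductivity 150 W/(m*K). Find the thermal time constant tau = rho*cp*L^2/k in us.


Step 1: Convert L to m: L = 117e-6 m
Step 2: L^2 = (117e-6)^2 = 1.3689e-08 m^2
Step 3: tau = 2330 * 730 * 1.3689e-08 / 150 = 1.5522413e-04 s
Step 4: Convert to microseconds (multiply by 1e6).
tau = 155.224 us


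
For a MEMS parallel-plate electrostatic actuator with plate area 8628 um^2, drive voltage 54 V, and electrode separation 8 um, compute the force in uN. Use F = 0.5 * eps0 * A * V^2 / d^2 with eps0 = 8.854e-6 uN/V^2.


Step 1: Identify parameters.
eps0 = 8.854e-6 uN/V^2, A = 8628 um^2, V = 54 V, d = 8 um
Step 2: Compute V^2 = 54^2 = 2916
Step 3: Compute d^2 = 8^2 = 64
Step 4: F = 0.5 * 8.854e-6 * 8628 * 2916 / 64
F = 1.74 uN


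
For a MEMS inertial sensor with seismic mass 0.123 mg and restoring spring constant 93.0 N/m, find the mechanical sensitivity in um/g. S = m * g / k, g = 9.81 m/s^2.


Step 1: Convert mass: m = 0.123 mg = 1.23e-07 kg
Step 2: S = m * g / k = 1.23e-07 * 9.81 / 93.0
Step 3: S = 1.30e-08 m/g
Step 4: Convert to um/g: S = 0.013 um/g


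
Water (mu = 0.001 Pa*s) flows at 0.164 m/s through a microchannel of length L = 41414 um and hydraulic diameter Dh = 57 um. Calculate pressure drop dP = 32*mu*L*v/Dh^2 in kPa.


Step 1: Convert to SI: L = 41414e-6 m, Dh = 57e-6 m
Step 2: dP = 32 * 0.001 * 41414e-6 * 0.164 / (57e-6)^2
Step 3: dP = 66894.64 Pa
Step 4: Convert to kPa: dP = 66.89 kPa


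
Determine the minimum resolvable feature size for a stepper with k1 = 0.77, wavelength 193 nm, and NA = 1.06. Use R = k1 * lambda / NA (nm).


Step 1: Identify values: k1 = 0.77, lambda = 193 nm, NA = 1.06
Step 2: R = k1 * lambda / NA
R = 0.77 * 193 / 1.06
R = 140.2 nm


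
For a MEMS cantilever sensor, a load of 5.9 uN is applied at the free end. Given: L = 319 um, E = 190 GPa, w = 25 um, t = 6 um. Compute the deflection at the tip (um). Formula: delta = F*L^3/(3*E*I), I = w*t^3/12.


Step 1: Calculate the second moment of area.
I = w * t^3 / 12 = 25 * 6^3 / 12 = 450.0 um^4
Step 2: Convert E to consistent units (1 GPa = 1000 uN/um^2).
E = 190 GPa = 190000 uN/um^2
Step 3: Calculate tip deflection.
delta = F * L^3 / (3 * E * I)
delta = 5.9 * 319^3 / (3 * 190000 * 450.0)
delta = 0.7467 um


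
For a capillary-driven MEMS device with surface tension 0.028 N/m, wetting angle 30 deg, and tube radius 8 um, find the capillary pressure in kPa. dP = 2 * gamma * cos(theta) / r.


Step 1: cos(30 deg) = 0.866
Step 2: Convert r to m: r = 8e-6 m
Step 3: dP = 2 * 0.028 * 0.866 / 8e-6 = 6062.0 Pa
Step 4: Convert Pa to kPa (divide by 1000).
dP = 6.06 kPa


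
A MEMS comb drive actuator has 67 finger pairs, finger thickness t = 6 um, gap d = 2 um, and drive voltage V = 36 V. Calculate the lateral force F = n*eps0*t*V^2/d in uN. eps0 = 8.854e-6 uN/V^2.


Step 1: Parameters: n=67, eps0=8.854e-6 uN/V^2, t=6 um, V=36 V, d=2 um
Step 2: V^2 = 1296
Step 3: F = 67 * 8.854e-6 * 6 * 1296 / 2
F = 2.306 uN


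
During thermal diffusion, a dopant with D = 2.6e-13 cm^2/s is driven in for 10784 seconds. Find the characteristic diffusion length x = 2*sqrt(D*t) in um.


Step 1: Compute D*t = 2.6e-13 * 10784 = 2.80384e-09 cm^2
Step 2: sqrt(D*t) = 5.29513e-05 cm
Step 3: x = 2 * 5.29513e-05 cm = 1.059026e-04 cm
Step 4: Convert to um (1 cm = 1e4 um): x = 1.059 um


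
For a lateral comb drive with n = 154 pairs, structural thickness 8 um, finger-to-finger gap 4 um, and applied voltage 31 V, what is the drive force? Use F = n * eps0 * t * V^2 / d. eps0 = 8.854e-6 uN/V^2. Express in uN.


Step 1: Parameters: n=154, eps0=8.854e-6 uN/V^2, t=8 um, V=31 V, d=4 um
Step 2: V^2 = 961
Step 3: F = 154 * 8.854e-6 * 8 * 961 / 4
F = 2.621 uN


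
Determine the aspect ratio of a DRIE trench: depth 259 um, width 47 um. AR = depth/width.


Step 1: AR = depth / width
Step 2: AR = 259 / 47
AR = 5.5


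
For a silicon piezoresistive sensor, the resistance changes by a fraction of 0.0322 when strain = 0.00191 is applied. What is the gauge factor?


Step 1: Identify values.
dR/R = 0.0322, strain = 0.00191
Step 2: GF = (dR/R) / strain = 0.0322 / 0.00191
GF = 16.9


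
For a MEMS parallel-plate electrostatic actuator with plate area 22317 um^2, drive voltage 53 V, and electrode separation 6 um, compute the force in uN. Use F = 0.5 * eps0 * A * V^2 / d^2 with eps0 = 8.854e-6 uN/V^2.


Step 1: Identify parameters.
eps0 = 8.854e-6 uN/V^2, A = 22317 um^2, V = 53 V, d = 6 um
Step 2: Compute V^2 = 53^2 = 2809
Step 3: Compute d^2 = 6^2 = 36
Step 4: F = 0.5 * 8.854e-6 * 22317 * 2809 / 36
F = 7.709 uN


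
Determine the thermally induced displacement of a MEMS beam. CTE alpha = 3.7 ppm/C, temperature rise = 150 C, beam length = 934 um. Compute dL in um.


Step 1: Convert CTE: alpha = 3.7 ppm/C = 3.7e-6 /C
Step 2: dL = 3.7e-6 * 150 * 934
dL = 0.5184 um


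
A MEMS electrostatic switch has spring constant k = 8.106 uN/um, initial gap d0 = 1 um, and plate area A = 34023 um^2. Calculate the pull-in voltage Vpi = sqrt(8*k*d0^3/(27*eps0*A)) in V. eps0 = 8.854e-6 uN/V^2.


Step 1: Compute numerator: 8 * k * d0^3 = 8 * 8.106 * 1^3 = 64.848
Step 2: Compute denominator: 27 * eps0 * A = 27 * 8.854e-6 * 34023 = 8.13347
Step 3: Vpi = sqrt(64.848 / 8.13347)
Vpi = 2.82 V


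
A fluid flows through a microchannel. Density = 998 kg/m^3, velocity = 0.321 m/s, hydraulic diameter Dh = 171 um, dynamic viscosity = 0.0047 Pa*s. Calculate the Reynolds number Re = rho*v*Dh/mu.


Step 1: Convert Dh to meters: Dh = 171e-6 m
Step 2: Re = rho * v * Dh / mu
Re = 998 * 0.321 * 171e-6 / 0.0047
Re = 11.656


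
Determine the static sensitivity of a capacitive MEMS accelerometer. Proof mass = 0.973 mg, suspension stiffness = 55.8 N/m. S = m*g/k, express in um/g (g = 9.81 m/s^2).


Step 1: Convert mass: m = 0.973 mg = 9.73e-07 kg
Step 2: S = m * g / k = 9.73e-07 * 9.81 / 55.8
Step 3: S = 1.71e-07 m/g
Step 4: Convert to um/g: S = 0.171 um/g


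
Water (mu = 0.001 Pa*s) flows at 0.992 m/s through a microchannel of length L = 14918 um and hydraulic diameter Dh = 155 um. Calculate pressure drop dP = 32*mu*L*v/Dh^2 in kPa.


Step 1: Convert to SI: L = 14918e-6 m, Dh = 155e-6 m
Step 2: dP = 32 * 0.001 * 14918e-6 * 0.992 / (155e-6)^2
Step 3: dP = 19711.01 Pa
Step 4: Convert to kPa: dP = 19.71 kPa


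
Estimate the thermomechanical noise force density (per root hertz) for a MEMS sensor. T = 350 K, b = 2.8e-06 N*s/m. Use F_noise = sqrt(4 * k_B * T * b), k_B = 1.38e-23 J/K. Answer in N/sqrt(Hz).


Step 1: Compute 4 * k_B * T * b
= 4 * 1.38e-23 * 350 * 2.8e-06
= 5.4096e-26 N^2/Hz
Step 2: F_noise = sqrt(5.4096e-26)
F_noise = 2.33e-13 N/sqrt(Hz)


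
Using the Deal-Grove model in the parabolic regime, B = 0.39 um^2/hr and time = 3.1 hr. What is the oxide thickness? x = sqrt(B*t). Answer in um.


Step 1: Compute B*t = 0.39 * 3.1 = 1.209
Step 2: x = sqrt(1.209)
x = 1.1 um


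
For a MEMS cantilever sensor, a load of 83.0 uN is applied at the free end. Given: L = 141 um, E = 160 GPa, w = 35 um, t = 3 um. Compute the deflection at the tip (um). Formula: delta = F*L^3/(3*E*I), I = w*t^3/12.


Step 1: Calculate the second moment of area.
I = w * t^3 / 12 = 35 * 3^3 / 12 = 78.75 um^4
Step 2: Convert E to consistent units (1 GPa = 1000 uN/um^2).
E = 160 GPa = 160000 uN/um^2
Step 3: Calculate tip deflection.
delta = F * L^3 / (3 * E * I)
delta = 83.0 * 141^3 / (3 * 160000 * 78.75)
delta = 6.1552 um


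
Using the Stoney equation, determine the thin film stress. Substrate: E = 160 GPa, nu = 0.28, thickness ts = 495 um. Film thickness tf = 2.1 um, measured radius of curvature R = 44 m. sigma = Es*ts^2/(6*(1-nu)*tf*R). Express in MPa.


Step 1: Compute numerator: Es * ts^2 = 160 * 495^2 = 39204000 (GPa*um^2)
Step 2: Compute denominator (R in um): 6*(1-nu)*tf*R = 6*0.72*2.1*44e6 = 399168000.0 (um^2)
Step 3: sigma (GPa) = 39204000 / 399168000.0 = 9.8214e-02 GPa
Step 4: Convert to MPa (x1000): sigma = 98.2 MPa


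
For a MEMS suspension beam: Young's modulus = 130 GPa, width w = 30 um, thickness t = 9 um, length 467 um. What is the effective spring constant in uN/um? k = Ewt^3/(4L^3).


Step 1: Convert E to consistent units (1 GPa = 1000 uN/um^2).
E = 130 GPa = 130000 uN/um^2
Step 2: Compute t^3 = 9^3 = 729
Step 3: Compute L^3 = 467^3 = 101847563
Step 4: k = 130000 * 30 * 729 / (4 * 101847563)
k = 6.9788 uN/um


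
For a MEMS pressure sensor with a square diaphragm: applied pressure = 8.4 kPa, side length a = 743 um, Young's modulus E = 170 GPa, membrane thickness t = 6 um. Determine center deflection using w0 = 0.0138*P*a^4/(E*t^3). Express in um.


Step 1: Convert pressure to compatible units (E is in GPa, so P in GPa).
P = 8.4 kPa = 8.4e-6 GPa
Step 2: Compute numerator: 0.0138 * P * a^4.
a^4 = 743^4 = 304758098401
numerator = 0.0138 * 8.4e-6 * 304758098401 = 3.53276e+04
Step 3: Compute denominator: E * t^3 = 170 * 6^3 = 36720
Step 4: w0 = numerator / denominator = 3.53276e+04 / 36720 = 0.9621 um


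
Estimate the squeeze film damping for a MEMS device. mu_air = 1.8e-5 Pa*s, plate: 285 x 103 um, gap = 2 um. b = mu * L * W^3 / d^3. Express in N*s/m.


Step 1: Convert to SI.
L = 285e-6 m, W = 103e-6 m, d = 2e-6 m
Step 2: W^3 = (103e-6)^3 = 1.09e-12 m^3
Step 3: d^3 = (2e-6)^3 = 8.00e-18 m^3
Step 4: b = 1.8e-5 * 285e-6 * 1.09e-12 / 8.00e-18
b = 7.01e-04 N*s/m


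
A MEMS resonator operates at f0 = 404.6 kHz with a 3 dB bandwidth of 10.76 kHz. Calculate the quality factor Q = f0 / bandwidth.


Step 1: Q = f0 / bandwidth
Step 2: Q = 404.6 / 10.76
Q = 37.6


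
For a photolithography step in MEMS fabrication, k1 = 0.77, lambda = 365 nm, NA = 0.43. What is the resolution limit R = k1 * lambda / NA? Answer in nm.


Step 1: Identify values: k1 = 0.77, lambda = 365 nm, NA = 0.43
Step 2: R = k1 * lambda / NA
R = 0.77 * 365 / 0.43
R = 653.6 nm


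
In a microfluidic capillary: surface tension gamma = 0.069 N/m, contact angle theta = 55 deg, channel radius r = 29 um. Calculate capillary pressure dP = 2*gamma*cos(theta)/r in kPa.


Step 1: cos(55 deg) = 0.5736
Step 2: Convert r to m: r = 29e-6 m
Step 3: dP = 2 * 0.069 * 0.5736 / 29e-6 = 2729.5 Pa
Step 4: Convert Pa to kPa (divide by 1000).
dP = 2.73 kPa


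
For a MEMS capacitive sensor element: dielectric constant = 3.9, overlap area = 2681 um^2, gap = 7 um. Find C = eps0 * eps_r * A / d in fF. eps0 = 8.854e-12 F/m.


Step 1: Convert area to m^2: A = 2681e-12 m^2
Step 2: Convert gap to m: d = 7e-6 m
Step 3: C = eps0 * eps_r * A / d
C = 8.854e-12 * 3.9 * 2681e-12 / 7e-6
Step 4: Convert to fF (multiply by 1e15).
C = 13.23 fF


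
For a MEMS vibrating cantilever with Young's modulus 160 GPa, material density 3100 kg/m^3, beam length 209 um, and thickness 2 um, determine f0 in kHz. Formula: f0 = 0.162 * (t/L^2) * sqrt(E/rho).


Step 1: Convert units to SI.
t_SI = 2e-6 m, L_SI = 209e-6 m
Step 2: Calculate sqrt(E/rho).
sqrt(160e9 / 3100) = 7184.21 m/s
Step 3: Compute f0.
f0 = 0.162 * 2e-6 / (209e-6)^2 * 7184.21 = 53288.2 Hz = 53.29 kHz


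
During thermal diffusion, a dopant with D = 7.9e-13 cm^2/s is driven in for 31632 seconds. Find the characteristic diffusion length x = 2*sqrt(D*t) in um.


Step 1: Compute D*t = 7.9e-13 * 31632 = 2.498928e-08 cm^2
Step 2: sqrt(D*t) = 1.5808e-04 cm
Step 3: x = 2 * 1.5808e-04 cm = 3.1616e-04 cm
Step 4: Convert to um (1 cm = 1e4 um): x = 3.162 um


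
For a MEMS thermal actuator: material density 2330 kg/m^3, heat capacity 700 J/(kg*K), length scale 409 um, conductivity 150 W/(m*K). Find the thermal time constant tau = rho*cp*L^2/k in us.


Step 1: Convert L to m: L = 409e-6 m
Step 2: L^2 = (409e-6)^2 = 1.67281e-07 m^2
Step 3: tau = 2330 * 700 * 1.67281e-07 / 150 = 1.81890207e-03 s
Step 4: Convert to microseconds (multiply by 1e6).
tau = 1818.902 us


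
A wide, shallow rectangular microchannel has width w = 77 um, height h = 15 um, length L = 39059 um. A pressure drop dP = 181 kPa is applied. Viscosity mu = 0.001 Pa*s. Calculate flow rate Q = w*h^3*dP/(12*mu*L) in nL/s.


Step 1: Convert all dimensions to SI (meters).
w = 77e-6 m, h = 15e-6 m, L = 39059e-6 m, dP = 181e3 Pa
Step 2: Q = w * h^3 * dP / (12 * mu * L)
Q = 77e-6 * (15e-6)^3 * 181e3 / (12 * 0.001 * 39059e-6) = 1.0035539e-10 m^3/s
Step 3: Convert Q from m^3/s to nL/s (1 m^3 = 1e12 nL, so multiply by 1e12).
Q = 100.355 nL/s


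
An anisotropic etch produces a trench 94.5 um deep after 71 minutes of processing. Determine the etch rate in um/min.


Step 1: Etch rate = depth / time
Step 2: rate = 94.5 / 71
rate = 1.331 um/min


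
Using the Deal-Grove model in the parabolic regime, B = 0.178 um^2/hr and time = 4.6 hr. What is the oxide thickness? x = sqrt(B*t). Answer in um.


Step 1: Compute B*t = 0.178 * 4.6 = 0.8188
Step 2: x = sqrt(0.8188)
x = 0.905 um


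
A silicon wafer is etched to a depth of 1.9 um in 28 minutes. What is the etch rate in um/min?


Step 1: Etch rate = depth / time
Step 2: rate = 1.9 / 28
rate = 0.068 um/min


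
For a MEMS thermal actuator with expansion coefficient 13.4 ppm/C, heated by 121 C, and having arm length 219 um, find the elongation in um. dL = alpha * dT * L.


Step 1: Convert CTE: alpha = 13.4 ppm/C = 13.4e-6 /C
Step 2: dL = 13.4e-6 * 121 * 219
dL = 0.3551 um


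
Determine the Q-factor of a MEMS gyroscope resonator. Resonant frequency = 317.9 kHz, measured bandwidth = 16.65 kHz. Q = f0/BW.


Step 1: Q = f0 / bandwidth
Step 2: Q = 317.9 / 16.65
Q = 19.1


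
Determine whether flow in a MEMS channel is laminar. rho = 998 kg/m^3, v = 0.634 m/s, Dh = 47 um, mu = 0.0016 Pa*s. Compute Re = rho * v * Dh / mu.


Step 1: Convert Dh to meters: Dh = 47e-6 m
Step 2: Re = rho * v * Dh / mu
Re = 998 * 0.634 * 47e-6 / 0.0016
Re = 18.587
Since Re = 18.587 is below ~2300, the flow is laminar.


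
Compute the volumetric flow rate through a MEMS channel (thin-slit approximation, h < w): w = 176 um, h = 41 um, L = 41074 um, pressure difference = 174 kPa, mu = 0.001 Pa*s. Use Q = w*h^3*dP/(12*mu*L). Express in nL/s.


Step 1: Convert all dimensions to SI (meters).
w = 176e-6 m, h = 41e-6 m, L = 41074e-6 m, dP = 174e3 Pa
Step 2: Q = w * h^3 * dP / (12 * mu * L)
Q = 176e-6 * (41e-6)^3 * 174e3 / (12 * 0.001 * 41074e-6) = 4.28218318e-09 m^3/s
Step 3: Convert Q from m^3/s to nL/s (1 m^3 = 1e12 nL, so multiply by 1e12).
Q = 4282.183 nL/s


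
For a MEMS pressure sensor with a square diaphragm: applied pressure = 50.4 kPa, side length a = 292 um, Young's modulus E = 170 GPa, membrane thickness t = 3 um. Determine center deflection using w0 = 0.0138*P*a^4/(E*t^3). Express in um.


Step 1: Convert pressure to compatible units (E is in GPa, so P in GPa).
P = 50.4 kPa = 50.4e-6 GPa
Step 2: Compute numerator: 0.0138 * P * a^4.
a^4 = 292^4 = 7269949696
numerator = 0.0138 * 50.4e-6 * 7269949696 = 5.056395e+03
Step 3: Compute denominator: E * t^3 = 170 * 3^3 = 4590
Step 4: w0 = numerator / denominator = 5.056395e+03 / 4590 = 1.1016 um


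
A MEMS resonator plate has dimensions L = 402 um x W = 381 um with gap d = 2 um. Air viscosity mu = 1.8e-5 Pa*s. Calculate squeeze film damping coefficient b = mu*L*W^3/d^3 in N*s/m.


Step 1: Convert to SI.
L = 402e-6 m, W = 381e-6 m, d = 2e-6 m
Step 2: W^3 = (381e-6)^3 = 5.53e-11 m^3
Step 3: d^3 = (2e-6)^3 = 8.00e-18 m^3
Step 4: b = 1.8e-5 * 402e-6 * 5.53e-11 / 8.00e-18
b = 5.00e-02 N*s/m


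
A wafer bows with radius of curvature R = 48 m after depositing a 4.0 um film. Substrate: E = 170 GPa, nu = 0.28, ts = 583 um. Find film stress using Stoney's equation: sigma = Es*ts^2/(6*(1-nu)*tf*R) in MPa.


Step 1: Compute numerator: Es * ts^2 = 170 * 583^2 = 57781130 (GPa*um^2)
Step 2: Compute denominator (R in um): 6*(1-nu)*tf*R = 6*0.72*4.0*48e6 = 829440000.0 (um^2)
Step 3: sigma (GPa) = 57781130 / 829440000.0 = 6.9663e-02 GPa
Step 4: Convert to MPa (x1000): sigma = 69.7 MPa


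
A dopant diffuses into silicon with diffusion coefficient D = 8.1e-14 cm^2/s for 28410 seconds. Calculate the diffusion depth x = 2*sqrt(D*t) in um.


Step 1: Compute D*t = 8.1e-14 * 28410 = 2.30121e-09 cm^2
Step 2: sqrt(D*t) = 4.7971e-05 cm
Step 3: x = 2 * 4.7971e-05 cm = 9.5942e-05 cm
Step 4: Convert to um (1 cm = 1e4 um): x = 0.959 um


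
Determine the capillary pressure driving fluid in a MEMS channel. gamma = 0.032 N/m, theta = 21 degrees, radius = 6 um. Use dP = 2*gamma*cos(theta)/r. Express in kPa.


Step 1: cos(21 deg) = 0.9336
Step 2: Convert r to m: r = 6e-6 m
Step 3: dP = 2 * 0.032 * 0.9336 / 6e-6 = 9958.4 Pa
Step 4: Convert Pa to kPa (divide by 1000).
dP = 9.96 kPa


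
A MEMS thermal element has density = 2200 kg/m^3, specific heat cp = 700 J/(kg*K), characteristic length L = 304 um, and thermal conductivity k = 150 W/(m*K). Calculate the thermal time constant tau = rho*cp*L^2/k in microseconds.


Step 1: Convert L to m: L = 304e-6 m
Step 2: L^2 = (304e-6)^2 = 9.2416e-08 m^2
Step 3: tau = 2200 * 700 * 9.2416e-08 / 150 = 9.4880427e-04 s
Step 4: Convert to microseconds (multiply by 1e6).
tau = 948.804 us


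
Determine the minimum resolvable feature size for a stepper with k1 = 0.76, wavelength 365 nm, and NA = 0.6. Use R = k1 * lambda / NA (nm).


Step 1: Identify values: k1 = 0.76, lambda = 365 nm, NA = 0.6
Step 2: R = k1 * lambda / NA
R = 0.76 * 365 / 0.6
R = 462.3 nm


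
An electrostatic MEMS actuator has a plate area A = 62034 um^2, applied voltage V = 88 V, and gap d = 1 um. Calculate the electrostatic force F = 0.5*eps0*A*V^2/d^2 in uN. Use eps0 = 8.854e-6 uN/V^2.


Step 1: Identify parameters.
eps0 = 8.854e-6 uN/V^2, A = 62034 um^2, V = 88 V, d = 1 um
Step 2: Compute V^2 = 88^2 = 7744
Step 3: Compute d^2 = 1^2 = 1
Step 4: F = 0.5 * 8.854e-6 * 62034 * 7744 / 1
F = 2126.692 uN


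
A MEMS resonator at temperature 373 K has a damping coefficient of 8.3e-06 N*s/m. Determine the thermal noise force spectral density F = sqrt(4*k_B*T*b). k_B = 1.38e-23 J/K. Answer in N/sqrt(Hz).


Step 1: Compute 4 * k_B * T * b
= 4 * 1.38e-23 * 373 * 8.3e-06
= 1.7089e-25 N^2/Hz
Step 2: F_noise = sqrt(1.7089e-25)
F_noise = 4.13e-13 N/sqrt(Hz)


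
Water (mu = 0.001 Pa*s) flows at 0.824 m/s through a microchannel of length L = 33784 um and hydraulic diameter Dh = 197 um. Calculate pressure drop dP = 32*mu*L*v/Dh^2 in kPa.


Step 1: Convert to SI: L = 33784e-6 m, Dh = 197e-6 m
Step 2: dP = 32 * 0.001 * 33784e-6 * 0.824 / (197e-6)^2
Step 3: dP = 22953.86 Pa
Step 4: Convert to kPa: dP = 22.95 kPa


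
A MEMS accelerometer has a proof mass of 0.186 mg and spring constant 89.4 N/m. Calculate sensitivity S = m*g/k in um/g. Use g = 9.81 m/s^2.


Step 1: Convert mass: m = 0.186 mg = 1.86e-07 kg
Step 2: S = m * g / k = 1.86e-07 * 9.81 / 89.4
Step 3: S = 2.04e-08 m/g
Step 4: Convert to um/g: S = 0.02 um/g


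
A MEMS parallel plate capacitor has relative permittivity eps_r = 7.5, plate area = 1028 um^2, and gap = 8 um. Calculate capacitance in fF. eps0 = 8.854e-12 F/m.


Step 1: Convert area to m^2: A = 1028e-12 m^2
Step 2: Convert gap to m: d = 8e-6 m
Step 3: C = eps0 * eps_r * A / d
C = 8.854e-12 * 7.5 * 1028e-12 / 8e-6
Step 4: Convert to fF (multiply by 1e15).
C = 8.53 fF


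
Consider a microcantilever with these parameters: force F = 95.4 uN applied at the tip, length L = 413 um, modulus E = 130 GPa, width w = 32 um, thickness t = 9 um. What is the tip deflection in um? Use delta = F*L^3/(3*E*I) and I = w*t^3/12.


Step 1: Calculate the second moment of area.
I = w * t^3 / 12 = 32 * 9^3 / 12 = 1944.0 um^4
Step 2: Convert E to consistent units (1 GPa = 1000 uN/um^2).
E = 130 GPa = 130000 uN/um^2
Step 3: Calculate tip deflection.
delta = F * L^3 / (3 * E * I)
delta = 95.4 * 413^3 / (3 * 130000 * 1944.0)
delta = 8.8642 um


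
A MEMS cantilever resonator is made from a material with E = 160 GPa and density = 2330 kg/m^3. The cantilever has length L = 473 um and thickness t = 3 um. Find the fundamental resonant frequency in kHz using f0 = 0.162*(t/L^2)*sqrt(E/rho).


Step 1: Convert units to SI.
t_SI = 3e-6 m, L_SI = 473e-6 m
Step 2: Calculate sqrt(E/rho).
sqrt(160e9 / 2330) = 8286.71 m/s
Step 3: Compute f0.
f0 = 0.162 * 3e-6 / (473e-6)^2 * 8286.71 = 18001.0 Hz = 18.0 kHz


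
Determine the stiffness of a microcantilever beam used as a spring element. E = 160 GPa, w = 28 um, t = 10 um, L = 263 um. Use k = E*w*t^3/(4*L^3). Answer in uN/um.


Step 1: Convert E to consistent units (1 GPa = 1000 uN/um^2).
E = 160 GPa = 160000 uN/um^2
Step 2: Compute t^3 = 10^3 = 1000
Step 3: Compute L^3 = 263^3 = 18191447
Step 4: k = 160000 * 28 * 1000 / (4 * 18191447)
k = 61.5674 uN/um


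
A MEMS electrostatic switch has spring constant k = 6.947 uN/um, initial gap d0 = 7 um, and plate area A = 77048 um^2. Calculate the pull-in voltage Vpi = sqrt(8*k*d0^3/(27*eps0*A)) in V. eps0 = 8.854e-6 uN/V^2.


Step 1: Compute numerator: 8 * k * d0^3 = 8 * 6.947 * 7^3 = 19062.568
Step 2: Compute denominator: 27 * eps0 * A = 27 * 8.854e-6 * 77048 = 18.418941
Step 3: Vpi = sqrt(19062.568 / 18.418941)
Vpi = 32.17 V


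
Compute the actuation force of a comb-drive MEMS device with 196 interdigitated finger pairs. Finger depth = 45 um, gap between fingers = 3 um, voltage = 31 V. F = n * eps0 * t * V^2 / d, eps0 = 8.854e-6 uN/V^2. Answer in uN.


Step 1: Parameters: n=196, eps0=8.854e-6 uN/V^2, t=45 um, V=31 V, d=3 um
Step 2: V^2 = 961
Step 3: F = 196 * 8.854e-6 * 45 * 961 / 3
F = 25.016 uN


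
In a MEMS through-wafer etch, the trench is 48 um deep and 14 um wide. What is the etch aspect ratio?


Step 1: AR = depth / width
Step 2: AR = 48 / 14
AR = 3.4


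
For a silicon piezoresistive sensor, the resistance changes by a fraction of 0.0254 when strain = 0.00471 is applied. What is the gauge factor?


Step 1: Identify values.
dR/R = 0.0254, strain = 0.00471
Step 2: GF = (dR/R) / strain = 0.0254 / 0.00471
GF = 5.4


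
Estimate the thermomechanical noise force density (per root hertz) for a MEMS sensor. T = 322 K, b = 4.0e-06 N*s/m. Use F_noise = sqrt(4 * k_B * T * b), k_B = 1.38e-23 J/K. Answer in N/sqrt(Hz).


Step 1: Compute 4 * k_B * T * b
= 4 * 1.38e-23 * 322 * 4.0e-06
= 7.1098e-26 N^2/Hz
Step 2: F_noise = sqrt(7.1098e-26)
F_noise = 2.67e-13 N/sqrt(Hz)


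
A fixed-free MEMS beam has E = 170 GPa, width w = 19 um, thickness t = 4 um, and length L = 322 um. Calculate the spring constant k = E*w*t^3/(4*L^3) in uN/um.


Step 1: Convert E to consistent units (1 GPa = 1000 uN/um^2).
E = 170 GPa = 170000 uN/um^2
Step 2: Compute t^3 = 4^3 = 64
Step 3: Compute L^3 = 322^3 = 33386248
Step 4: k = 170000 * 19 * 64 / (4 * 33386248)
k = 1.5479 uN/um


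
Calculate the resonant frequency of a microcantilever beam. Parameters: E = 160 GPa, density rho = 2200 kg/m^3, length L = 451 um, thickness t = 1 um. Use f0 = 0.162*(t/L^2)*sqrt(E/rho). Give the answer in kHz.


Step 1: Convert units to SI.
t_SI = 1e-6 m, L_SI = 451e-6 m
Step 2: Calculate sqrt(E/rho).
sqrt(160e9 / 2200) = 8528.03 m/s
Step 3: Compute f0.
f0 = 0.162 * 1e-6 / (451e-6)^2 * 8528.03 = 6792.2 Hz = 6.79 kHz


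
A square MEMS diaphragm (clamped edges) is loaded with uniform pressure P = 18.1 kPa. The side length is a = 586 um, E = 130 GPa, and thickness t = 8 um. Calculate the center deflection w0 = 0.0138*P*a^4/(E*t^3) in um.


Step 1: Convert pressure to compatible units (E is in GPa, so P in GPa).
P = 18.1 kPa = 18.1e-6 GPa
Step 2: Compute numerator: 0.0138 * P * a^4.
a^4 = 586^4 = 117920812816
numerator = 0.0138 * 18.1e-6 * 117920812816 = 2.94543e+04
Step 3: Compute denominator: E * t^3 = 130 * 8^3 = 66560
Step 4: w0 = numerator / denominator = 2.94543e+04 / 66560 = 0.4425 um


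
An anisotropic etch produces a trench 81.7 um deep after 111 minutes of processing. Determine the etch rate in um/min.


Step 1: Etch rate = depth / time
Step 2: rate = 81.7 / 111
rate = 0.736 um/min


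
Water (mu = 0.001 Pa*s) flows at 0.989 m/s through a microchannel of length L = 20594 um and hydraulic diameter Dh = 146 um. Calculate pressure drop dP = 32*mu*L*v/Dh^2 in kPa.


Step 1: Convert to SI: L = 20594e-6 m, Dh = 146e-6 m
Step 2: dP = 32 * 0.001 * 20594e-6 * 0.989 / (146e-6)^2
Step 3: dP = 30576.04 Pa
Step 4: Convert to kPa: dP = 30.58 kPa


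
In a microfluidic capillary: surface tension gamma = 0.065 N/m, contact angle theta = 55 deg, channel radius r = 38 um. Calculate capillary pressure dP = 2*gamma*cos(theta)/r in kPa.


Step 1: cos(55 deg) = 0.5736
Step 2: Convert r to m: r = 38e-6 m
Step 3: dP = 2 * 0.065 * 0.5736 / 38e-6 = 1962.3 Pa
Step 4: Convert Pa to kPa (divide by 1000).
dP = 1.96 kPa


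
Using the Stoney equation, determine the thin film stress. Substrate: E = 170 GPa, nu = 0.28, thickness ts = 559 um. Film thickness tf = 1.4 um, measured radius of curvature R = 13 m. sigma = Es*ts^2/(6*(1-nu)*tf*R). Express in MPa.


Step 1: Compute numerator: Es * ts^2 = 170 * 559^2 = 53121770 (GPa*um^2)
Step 2: Compute denominator (R in um): 6*(1-nu)*tf*R = 6*0.72*1.4*13e6 = 78624000.0 (um^2)
Step 3: sigma (GPa) = 53121770 / 78624000.0 = 6.75643e-01 GPa
Step 4: Convert to MPa (x1000): sigma = 675.6 MPa


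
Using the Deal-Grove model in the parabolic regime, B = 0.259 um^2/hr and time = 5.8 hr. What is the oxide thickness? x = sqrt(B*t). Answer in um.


Step 1: Compute B*t = 0.259 * 5.8 = 1.5022
Step 2: x = sqrt(1.5022)
x = 1.226 um


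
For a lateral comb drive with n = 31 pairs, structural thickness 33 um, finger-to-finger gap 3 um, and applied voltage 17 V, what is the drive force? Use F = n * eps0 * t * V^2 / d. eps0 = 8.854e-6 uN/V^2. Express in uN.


Step 1: Parameters: n=31, eps0=8.854e-6 uN/V^2, t=33 um, V=17 V, d=3 um
Step 2: V^2 = 289
Step 3: F = 31 * 8.854e-6 * 33 * 289 / 3
F = 0.873 uN


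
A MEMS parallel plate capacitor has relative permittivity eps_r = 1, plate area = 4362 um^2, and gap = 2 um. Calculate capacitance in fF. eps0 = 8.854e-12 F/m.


Step 1: Convert area to m^2: A = 4362e-12 m^2
Step 2: Convert gap to m: d = 2e-6 m
Step 3: C = eps0 * eps_r * A / d
C = 8.854e-12 * 1 * 4362e-12 / 2e-6
Step 4: Convert to fF (multiply by 1e15).
C = 19.31 fF


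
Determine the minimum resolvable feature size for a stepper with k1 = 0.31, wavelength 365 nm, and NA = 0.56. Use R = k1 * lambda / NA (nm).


Step 1: Identify values: k1 = 0.31, lambda = 365 nm, NA = 0.56
Step 2: R = k1 * lambda / NA
R = 0.31 * 365 / 0.56
R = 202.1 nm


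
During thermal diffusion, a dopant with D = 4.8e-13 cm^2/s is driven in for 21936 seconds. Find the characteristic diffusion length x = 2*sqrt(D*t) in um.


Step 1: Compute D*t = 4.8e-13 * 21936 = 1.052928e-08 cm^2
Step 2: sqrt(D*t) = 1.02612e-04 cm
Step 3: x = 2 * 1.02612e-04 cm = 2.05224e-04 cm
Step 4: Convert to um (1 cm = 1e4 um): x = 2.052 um


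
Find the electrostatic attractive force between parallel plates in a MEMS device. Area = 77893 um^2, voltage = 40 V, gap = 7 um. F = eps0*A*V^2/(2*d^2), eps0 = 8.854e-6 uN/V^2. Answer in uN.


Step 1: Identify parameters.
eps0 = 8.854e-6 uN/V^2, A = 77893 um^2, V = 40 V, d = 7 um
Step 2: Compute V^2 = 40^2 = 1600
Step 3: Compute d^2 = 7^2 = 49
Step 4: F = 0.5 * 8.854e-6 * 77893 * 1600 / 49
F = 11.26 uN


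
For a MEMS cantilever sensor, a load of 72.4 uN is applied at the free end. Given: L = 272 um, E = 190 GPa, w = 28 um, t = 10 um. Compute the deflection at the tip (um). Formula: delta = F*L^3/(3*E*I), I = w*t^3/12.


Step 1: Calculate the second moment of area.
I = w * t^3 / 12 = 28 * 10^3 / 12 = 2333.3333 um^4
Step 2: Convert E to consistent units (1 GPa = 1000 uN/um^2).
E = 190 GPa = 190000 uN/um^2
Step 3: Calculate tip deflection.
delta = F * L^3 / (3 * E * I)
delta = 72.4 * 272^3 / (3 * 190000 * 2333.3333)
delta = 1.0955 um


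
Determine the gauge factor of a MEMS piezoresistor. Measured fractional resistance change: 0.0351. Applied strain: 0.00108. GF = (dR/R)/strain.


Step 1: Identify values.
dR/R = 0.0351, strain = 0.00108
Step 2: GF = (dR/R) / strain = 0.0351 / 0.00108
GF = 32.5


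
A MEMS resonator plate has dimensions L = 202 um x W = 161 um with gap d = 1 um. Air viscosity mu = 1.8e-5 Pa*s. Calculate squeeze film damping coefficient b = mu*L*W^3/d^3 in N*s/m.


Step 1: Convert to SI.
L = 202e-6 m, W = 161e-6 m, d = 1e-6 m
Step 2: W^3 = (161e-6)^3 = 4.17e-12 m^3
Step 3: d^3 = (1e-6)^3 = 1.00e-18 m^3
Step 4: b = 1.8e-5 * 202e-6 * 4.17e-12 / 1.00e-18
b = 1.52e-02 N*s/m


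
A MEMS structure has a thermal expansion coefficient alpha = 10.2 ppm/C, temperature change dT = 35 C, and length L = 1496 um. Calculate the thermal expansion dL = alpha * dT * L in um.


Step 1: Convert CTE: alpha = 10.2 ppm/C = 10.2e-6 /C
Step 2: dL = 10.2e-6 * 35 * 1496
dL = 0.5341 um


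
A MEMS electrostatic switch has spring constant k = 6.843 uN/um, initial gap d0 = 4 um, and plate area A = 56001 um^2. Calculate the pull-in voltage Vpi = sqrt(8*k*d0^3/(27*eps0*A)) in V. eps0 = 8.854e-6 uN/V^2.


Step 1: Compute numerator: 8 * k * d0^3 = 8 * 6.843 * 4^3 = 3503.616
Step 2: Compute denominator: 27 * eps0 * A = 27 * 8.854e-6 * 56001 = 13.387487
Step 3: Vpi = sqrt(3503.616 / 13.387487)
Vpi = 16.18 V


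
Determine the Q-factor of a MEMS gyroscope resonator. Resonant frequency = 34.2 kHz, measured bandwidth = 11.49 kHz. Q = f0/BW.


Step 1: Q = f0 / bandwidth
Step 2: Q = 34.2 / 11.49
Q = 3.0


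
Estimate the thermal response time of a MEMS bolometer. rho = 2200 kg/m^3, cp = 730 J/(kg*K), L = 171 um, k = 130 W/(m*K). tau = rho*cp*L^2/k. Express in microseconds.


Step 1: Convert L to m: L = 171e-6 m
Step 2: L^2 = (171e-6)^2 = 2.9241e-08 m^2
Step 3: tau = 2200 * 730 * 2.9241e-08 / 130 = 3.6123882e-04 s
Step 4: Convert to microseconds (multiply by 1e6).
tau = 361.239 us


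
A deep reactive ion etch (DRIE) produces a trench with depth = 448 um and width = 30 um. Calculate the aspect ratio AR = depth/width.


Step 1: AR = depth / width
Step 2: AR = 448 / 30
AR = 14.9


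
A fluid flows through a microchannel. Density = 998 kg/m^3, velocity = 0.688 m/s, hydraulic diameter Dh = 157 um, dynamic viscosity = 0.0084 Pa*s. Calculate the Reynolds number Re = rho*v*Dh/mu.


Step 1: Convert Dh to meters: Dh = 157e-6 m
Step 2: Re = rho * v * Dh / mu
Re = 998 * 0.688 * 157e-6 / 0.0084
Re = 12.833


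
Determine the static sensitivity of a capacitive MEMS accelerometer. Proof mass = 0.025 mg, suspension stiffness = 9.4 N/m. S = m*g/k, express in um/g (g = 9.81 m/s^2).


Step 1: Convert mass: m = 0.025 mg = 2.50e-08 kg
Step 2: S = m * g / k = 2.50e-08 * 9.81 / 9.4
Step 3: S = 2.61e-08 m/g
Step 4: Convert to um/g: S = 0.026 um/g


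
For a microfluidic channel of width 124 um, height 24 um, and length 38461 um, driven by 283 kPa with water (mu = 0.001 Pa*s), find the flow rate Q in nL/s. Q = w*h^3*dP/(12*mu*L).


Step 1: Convert all dimensions to SI (meters).
w = 124e-6 m, h = 24e-6 m, L = 38461e-6 m, dP = 283e3 Pa
Step 2: Q = w * h^3 * dP / (12 * mu * L)
Q = 124e-6 * (24e-6)^3 * 283e3 / (12 * 0.001 * 38461e-6) = 1.0510903e-09 m^3/s
Step 3: Convert Q from m^3/s to nL/s (1 m^3 = 1e12 nL, so multiply by 1e12).
Q = 1051.09 nL/s


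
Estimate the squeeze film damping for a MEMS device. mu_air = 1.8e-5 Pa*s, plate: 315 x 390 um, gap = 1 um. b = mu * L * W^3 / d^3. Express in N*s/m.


Step 1: Convert to SI.
L = 315e-6 m, W = 390e-6 m, d = 1e-6 m
Step 2: W^3 = (390e-6)^3 = 5.93e-11 m^3
Step 3: d^3 = (1e-6)^3 = 1.00e-18 m^3
Step 4: b = 1.8e-5 * 315e-6 * 5.93e-11 / 1.00e-18
b = 3.36e-01 N*s/m


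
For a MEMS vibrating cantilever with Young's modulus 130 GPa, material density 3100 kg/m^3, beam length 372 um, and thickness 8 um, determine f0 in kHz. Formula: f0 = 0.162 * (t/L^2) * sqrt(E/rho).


Step 1: Convert units to SI.
t_SI = 8e-6 m, L_SI = 372e-6 m
Step 2: Calculate sqrt(E/rho).
sqrt(130e9 / 3100) = 6475.76 m/s
Step 3: Compute f0.
f0 = 0.162 * 8e-6 / (372e-6)^2 * 6475.76 = 60647.1 Hz = 60.65 kHz


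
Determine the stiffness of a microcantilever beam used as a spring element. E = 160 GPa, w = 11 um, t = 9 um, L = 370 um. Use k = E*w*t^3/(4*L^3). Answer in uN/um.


Step 1: Convert E to consistent units (1 GPa = 1000 uN/um^2).
E = 160 GPa = 160000 uN/um^2
Step 2: Compute t^3 = 9^3 = 729
Step 3: Compute L^3 = 370^3 = 50653000
Step 4: k = 160000 * 11 * 729 / (4 * 50653000)
k = 6.3325 uN/um


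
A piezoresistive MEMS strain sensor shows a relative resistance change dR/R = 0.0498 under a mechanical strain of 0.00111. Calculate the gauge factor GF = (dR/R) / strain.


Step 1: Identify values.
dR/R = 0.0498, strain = 0.00111
Step 2: GF = (dR/R) / strain = 0.0498 / 0.00111
GF = 44.9


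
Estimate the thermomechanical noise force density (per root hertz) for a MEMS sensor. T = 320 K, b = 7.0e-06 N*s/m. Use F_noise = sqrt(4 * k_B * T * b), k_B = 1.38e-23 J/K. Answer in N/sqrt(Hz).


Step 1: Compute 4 * k_B * T * b
= 4 * 1.38e-23 * 320 * 7.0e-06
= 1.2365e-25 N^2/Hz
Step 2: F_noise = sqrt(1.2365e-25)
F_noise = 3.52e-13 N/sqrt(Hz)


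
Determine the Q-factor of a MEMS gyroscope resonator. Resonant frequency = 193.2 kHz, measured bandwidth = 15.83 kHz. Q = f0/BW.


Step 1: Q = f0 / bandwidth
Step 2: Q = 193.2 / 15.83
Q = 12.2


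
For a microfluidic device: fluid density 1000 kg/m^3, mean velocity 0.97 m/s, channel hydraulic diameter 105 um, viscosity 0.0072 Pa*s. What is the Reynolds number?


Step 1: Convert Dh to meters: Dh = 105e-6 m
Step 2: Re = rho * v * Dh / mu
Re = 1000 * 0.97 * 105e-6 / 0.0072
Re = 14.146


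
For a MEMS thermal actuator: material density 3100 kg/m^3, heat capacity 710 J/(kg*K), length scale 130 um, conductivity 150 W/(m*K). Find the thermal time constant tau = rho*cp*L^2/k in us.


Step 1: Convert L to m: L = 130e-6 m
Step 2: L^2 = (130e-6)^2 = 1.69e-08 m^2
Step 3: tau = 3100 * 710 * 1.69e-08 / 150 = 2.4797933e-04 s
Step 4: Convert to microseconds (multiply by 1e6).
tau = 247.979 us


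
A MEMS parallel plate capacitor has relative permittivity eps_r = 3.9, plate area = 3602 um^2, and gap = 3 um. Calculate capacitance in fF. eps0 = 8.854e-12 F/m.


Step 1: Convert area to m^2: A = 3602e-12 m^2
Step 2: Convert gap to m: d = 3e-6 m
Step 3: C = eps0 * eps_r * A / d
C = 8.854e-12 * 3.9 * 3602e-12 / 3e-6
Step 4: Convert to fF (multiply by 1e15).
C = 41.46 fF


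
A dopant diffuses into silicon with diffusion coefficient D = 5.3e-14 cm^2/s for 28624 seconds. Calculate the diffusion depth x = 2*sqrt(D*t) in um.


Step 1: Compute D*t = 5.3e-14 * 28624 = 1.517072e-09 cm^2
Step 2: sqrt(D*t) = 3.895e-05 cm
Step 3: x = 2 * 3.895e-05 cm = 7.79e-05 cm
Step 4: Convert to um (1 cm = 1e4 um): x = 0.779 um


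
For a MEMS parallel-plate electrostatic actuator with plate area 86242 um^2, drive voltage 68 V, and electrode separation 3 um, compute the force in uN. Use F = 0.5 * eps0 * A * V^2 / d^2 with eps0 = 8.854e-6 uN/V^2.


Step 1: Identify parameters.
eps0 = 8.854e-6 uN/V^2, A = 86242 um^2, V = 68 V, d = 3 um
Step 2: Compute V^2 = 68^2 = 4624
Step 3: Compute d^2 = 3^2 = 9
Step 4: F = 0.5 * 8.854e-6 * 86242 * 4624 / 9
F = 196.157 uN


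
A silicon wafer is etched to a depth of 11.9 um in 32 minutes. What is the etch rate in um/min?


Step 1: Etch rate = depth / time
Step 2: rate = 11.9 / 32
rate = 0.372 um/min


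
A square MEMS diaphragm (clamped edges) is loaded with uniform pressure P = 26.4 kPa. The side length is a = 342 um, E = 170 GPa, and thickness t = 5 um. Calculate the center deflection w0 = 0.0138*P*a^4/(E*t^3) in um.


Step 1: Convert pressure to compatible units (E is in GPa, so P in GPa).
P = 26.4 kPa = 26.4e-6 GPa
Step 2: Compute numerator: 0.0138 * P * a^4.
a^4 = 342^4 = 13680577296
numerator = 0.0138 * 26.4e-6 * 13680577296 = 4.98411e+03
Step 3: Compute denominator: E * t^3 = 170 * 5^3 = 21250
Step 4: w0 = numerator / denominator = 4.98411e+03 / 21250 = 0.2345 um


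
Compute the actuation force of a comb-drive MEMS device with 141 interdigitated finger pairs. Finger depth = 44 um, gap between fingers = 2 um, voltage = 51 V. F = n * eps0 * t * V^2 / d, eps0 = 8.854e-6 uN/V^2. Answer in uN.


Step 1: Parameters: n=141, eps0=8.854e-6 uN/V^2, t=44 um, V=51 V, d=2 um
Step 2: V^2 = 2601
Step 3: F = 141 * 8.854e-6 * 44 * 2601 / 2
F = 71.437 uN


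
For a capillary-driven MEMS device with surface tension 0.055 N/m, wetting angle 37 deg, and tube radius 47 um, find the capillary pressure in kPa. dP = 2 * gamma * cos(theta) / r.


Step 1: cos(37 deg) = 0.7986
Step 2: Convert r to m: r = 47e-6 m
Step 3: dP = 2 * 0.055 * 0.7986 / 47e-6 = 1869.1 Pa
Step 4: Convert Pa to kPa (divide by 1000).
dP = 1.87 kPa


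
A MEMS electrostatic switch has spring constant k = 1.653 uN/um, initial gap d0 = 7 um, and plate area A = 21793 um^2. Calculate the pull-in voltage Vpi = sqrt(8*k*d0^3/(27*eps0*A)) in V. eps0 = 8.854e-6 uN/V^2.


Step 1: Compute numerator: 8 * k * d0^3 = 8 * 1.653 * 7^3 = 4535.832
Step 2: Compute denominator: 27 * eps0 * A = 27 * 8.854e-6 * 21793 = 5.209791
Step 3: Vpi = sqrt(4535.832 / 5.209791)
Vpi = 29.51 V


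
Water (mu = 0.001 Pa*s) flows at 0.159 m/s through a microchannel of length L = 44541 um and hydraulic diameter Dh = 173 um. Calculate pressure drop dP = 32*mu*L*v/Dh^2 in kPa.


Step 1: Convert to SI: L = 44541e-6 m, Dh = 173e-6 m
Step 2: dP = 32 * 0.001 * 44541e-6 * 0.159 / (173e-6)^2
Step 3: dP = 7572.07 Pa
Step 4: Convert to kPa: dP = 7.57 kPa


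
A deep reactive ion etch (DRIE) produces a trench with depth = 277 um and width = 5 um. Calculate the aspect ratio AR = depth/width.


Step 1: AR = depth / width
Step 2: AR = 277 / 5
AR = 55.4


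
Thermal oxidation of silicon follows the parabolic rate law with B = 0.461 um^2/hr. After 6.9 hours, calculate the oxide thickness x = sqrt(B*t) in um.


Step 1: Compute B*t = 0.461 * 6.9 = 3.1809
Step 2: x = sqrt(3.1809)
x = 1.784 um


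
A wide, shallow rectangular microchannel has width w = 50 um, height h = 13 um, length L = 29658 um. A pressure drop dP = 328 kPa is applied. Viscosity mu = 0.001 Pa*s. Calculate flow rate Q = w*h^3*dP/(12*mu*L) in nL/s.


Step 1: Convert all dimensions to SI (meters).
w = 50e-6 m, h = 13e-6 m, L = 29658e-6 m, dP = 328e3 Pa
Step 2: Q = w * h^3 * dP / (12 * mu * L)
Q = 50e-6 * (13e-6)^3 * 328e3 / (12 * 0.001 * 29658e-6) = 1.012397e-10 m^3/s
Step 3: Convert Q from m^3/s to nL/s (1 m^3 = 1e12 nL, so multiply by 1e12).
Q = 101.24 nL/s
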